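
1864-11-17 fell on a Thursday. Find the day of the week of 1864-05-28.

Saturday

Count forward from the earlier date (May 28, 1864) to the later (November 17, 1864):
May 1864: 31 − 28 = 3 days remain.
Then June (30), July (31), August (31), September (30), October (31): 30 + 31 + 31 + 30 + 31 = 153 days.
November 1–17, 1864: 17 days.
Total: 3 + 153 + 17 = 173 days.
173 mod 7 = 5, so 5 days before Thursday is Saturday.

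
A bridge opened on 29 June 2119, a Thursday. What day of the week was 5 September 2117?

Sunday

Count forward from the earlier date (September 5, 2117) to the later (June 29, 2119):
September 2117: 30 − 5 = 25 days remain.
Then 20 full months totalling 608 days.
June 1–29, 2119: 29 days.
Total: 25 + 608 + 29 = 662 days.
662 mod 7 = 4, so 4 days before Thursday is Sunday.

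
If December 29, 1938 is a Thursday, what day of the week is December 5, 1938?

Monday

Count forward from the earlier date (December 5, 1938) to the later (December 29, 1938):
Within December 1938: 29 − 5 = 24 days.
24 mod 7 = 3, so 3 days before Thursday is Monday.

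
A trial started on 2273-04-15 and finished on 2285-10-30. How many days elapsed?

4581

Day-of-year of April 15, 2273: 105.
Day-of-year of October 30, 2285: 303.
2273 has 365 days, so 365 − 105 = 260 days remain in 2273.
Full years 2274–2284: 8 common + 3 leap = 8×365 + 3×366 = 4018 days.
Total: 260 + 4018 + 303 = 4581 days.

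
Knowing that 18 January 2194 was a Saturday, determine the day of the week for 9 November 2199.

Saturday

Day-of-year of January 18, 2194: 18.
Day-of-year of November 9, 2199: 313.
2194 has 365 days, so 365 − 18 = 347 days remain in 2194.
Full years: 2195: 365; 2196: 366; 2197: 365; 2198: 365. Sum = 1461.
Total: 347 + 1461 + 313 = 2121 days.
2121 is a multiple of 7, so 9 November 2199 falls on the same weekday: Saturday.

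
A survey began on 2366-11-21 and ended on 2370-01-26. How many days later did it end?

November 21, 2366 → November 21, 2367: 365 days.
November 21, 2367 → November 21, 2368: 366 days (2368 is a leap year).
November 21, 2368 → November 21, 2369: 365 days.
November 2369: 30 − 21 = 9 days remain.
Then December (31): 31 days.
January 1–26, 2370: 26 days.
Residual: 66 days.
Total: 1162 days.

1162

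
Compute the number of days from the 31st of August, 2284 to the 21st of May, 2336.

18890

Day-of-year of August 31, 2284: 244.
Day-of-year of May 21, 2336: 142.
2284 has 366 days, so 366 − 244 = 122 days remain in 2284.
Full years 2285–2335: 40 common + 11 leap = 40×365 + 11×366 = 18626 days.
Total: 122 + 18626 + 142 = 18890 days.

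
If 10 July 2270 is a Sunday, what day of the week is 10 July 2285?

From July 10, 2270 to July 10, 2285: 15 years, of which 4 contain a Feb 29 — 11×365 + 4×366 = 5479 days.
Total: 5479 days.
5479 mod 7 = 5, so 5 days after Sunday is Friday.

Friday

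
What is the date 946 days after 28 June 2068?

30 January 2071

Count 946 days after June 28, 2068:
Day-of-year of June 28, 2068: 180.
Day-of-year of January 30, 2071: 30.
2068 has 366 days, so 366 − 180 = 186 days remain in 2068.
Full years: 2069: 365; 2070: 365. Sum = 730.
Total: 186 + 730 + 30 = 946 days.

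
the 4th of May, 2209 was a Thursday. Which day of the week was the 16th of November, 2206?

Count forward from the earlier date (November 16, 2206) to the later (May 4, 2209):
Day-of-year of November 16, 2206: 320.
Day-of-year of May 4, 2209: 124.
2206 has 365 days, so 365 − 320 = 45 days remain in 2206.
Full years: 2207: 365; 2208: 366. Sum = 731.
Total: 45 + 731 + 124 = 900 days.
900 mod 7 = 4, so 4 days before Thursday is Sunday.

Sunday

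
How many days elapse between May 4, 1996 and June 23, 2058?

22695

Day-of-year of May 4, 1996: 125.
Day-of-year of June 23, 2058: 174.
1996 has 366 days, so 366 − 125 = 241 days remain in 1996.
Full years 1997–2057: 46 common + 15 leap = 46×365 + 15×366 = 22280 days.
Total: 241 + 22280 + 174 = 22695 days.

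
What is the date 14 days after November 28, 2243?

December 12, 2243

Count 14 days after November 28, 2243:
November 2243: 30 − 28 = 2 days remain.
December 1–12, 2243: 12 days.
Total: 2 + 12 = 14 days.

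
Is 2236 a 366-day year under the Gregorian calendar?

2236 is a leap year.

Yes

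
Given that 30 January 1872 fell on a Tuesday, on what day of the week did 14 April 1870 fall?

Count forward from the earlier date (April 14, 1870) to the later (January 30, 1872):
April 14, 1870 → April 14, 1871: 365 days.
April 1871: 30 − 14 = 16 days remain.
Then May (31), June (30), July (31), August (31), September (30), October (31), November (30), December (31): 31 + 30 + 31 + 31 + 30 + 31 + 30 + 31 = 245 days.
January 1–30, 1872: 30 days.
Residual: 291 days.
Total: 656 days.
656 mod 7 = 5, so 5 days before Tuesday is Thursday.

Thursday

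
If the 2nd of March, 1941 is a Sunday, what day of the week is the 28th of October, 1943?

March 2, 1941 → March 2, 1942: 365 days.
March 2, 1942 → March 2, 1943: 365 days.
March 1943: 31 − 2 = 29 days remain.
Then April (30), May (31), June (30), July (31), August (31), September (30): 30 + 31 + 30 + 31 + 31 + 30 = 183 days.
October 1–28, 1943: 28 days.
Residual: 240 days.
Total: 970 days.
970 mod 7 = 4, so 4 days after Sunday is Thursday.

Thursday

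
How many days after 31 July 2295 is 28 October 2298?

July 31, 2295 → July 31, 2296: 366 days (2296 is a leap year).
July 31, 2296 → July 31, 2297: 365 days.
July 31, 2297 → July 31, 2298: 365 days.
July 2298: 31 − 31 = 0 days remain.
Then August (31), September (30): 31 + 30 = 61 days.
October 1–28, 2298: 28 days.
Residual: 89 days.
Total: 1185 days.

1185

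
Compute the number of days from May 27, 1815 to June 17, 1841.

Day-of-year of May 27, 1815: 147.
Day-of-year of June 17, 1841: 168.
1815 has 365 days, so 365 − 147 = 218 days remain in 1815.
Full years 1816–1840: 18 common + 7 leap = 18×365 + 7×366 = 9132 days.
Total: 218 + 9132 + 168 = 9518 days.

9518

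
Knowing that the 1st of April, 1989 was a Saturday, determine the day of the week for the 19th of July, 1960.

Tuesday

Count forward from the earlier date (July 19, 1960) to the later (April 1, 1989):
From July 19, 1960 to July 19, 1988: 28 years, of which 7 contain a Feb 29 — 21×365 + 7×366 = 10227 days.
July 1988: 31 − 19 = 12 days remain.
Then August (31), September (30), October (31), November (30), December (31), January (31), February 1989 (28), March (31): 31 + 30 + 31 + 30 + 31 + 31 + 28 + 31 = 243 days.
April 1, 1989: 1 day.
Residual: 256 days.
Total: 10483 days.
10483 mod 7 = 4, so 4 days before Saturday is Tuesday.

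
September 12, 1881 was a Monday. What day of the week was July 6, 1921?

Wednesday

Day-of-year of September 12, 1881: 255.
Day-of-year of July 6, 1921: 187.
1881 has 365 days, so 365 − 255 = 110 days remain in 1881.
Full years 1882–1920: 30 common + 9 leap = 30×365 + 9×366 = 14244 days.
Total: 110 + 14244 + 187 = 14541 days.
14541 mod 7 = 2, so 2 days after Monday is Wednesday.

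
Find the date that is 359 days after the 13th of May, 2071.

the 6th of May, 2072

Count 359 days after May 13, 2071:
May 2071: 31 − 13 = 18 days remain.
Then 11 full months totalling 335 days.
May 1–6, 2072: 6 days.
Total: 18 + 335 + 6 = 359 days.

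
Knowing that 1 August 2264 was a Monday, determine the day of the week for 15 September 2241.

Wednesday

Count forward from the earlier date (September 15, 2241) to the later (August 1, 2264):
Day-of-year of September 15, 2241: 258.
Day-of-year of August 1, 2264: 214.
2241 has 365 days, so 365 − 258 = 107 days remain in 2241.
Full years 2242–2263: 17 common + 5 leap = 17×365 + 5×366 = 8035 days.
Total: 107 + 8035 + 214 = 8356 days.
8356 mod 7 = 5, so 5 days before Monday is Wednesday.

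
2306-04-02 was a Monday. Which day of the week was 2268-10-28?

Wednesday

Count forward from the earlier date (October 28, 2268) to the later (April 2, 2306):
From October 28, 2268 to October 28, 2305: 37 years, of which 8 contain a Feb 29 — 29×365 + 8×366 = 13513 days.
(2300 is not a leap year (divisible by 100 but not 400).)
October 2305: 31 − 28 = 3 days remain.
Then November (30), December (31), January (31), February 2306 (28), March (31): 30 + 31 + 31 + 28 + 31 = 151 days.
April 1–2, 2306: 2 days.
Residual: 156 days.
Total: 13669 days.
13669 mod 7 = 5, so 5 days before Monday is Wednesday.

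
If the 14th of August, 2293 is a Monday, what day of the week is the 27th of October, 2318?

Sunday

From August 14, 2293 to August 14, 2318: 25 years, of which 5 contain a Feb 29 — 20×365 + 5×366 = 9130 days.
(2300 is not a leap year (divisible by 100 but not 400).)
August 2318: 31 − 14 = 17 days remain.
Then September (30): 30 days.
October 1–27, 2318: 27 days.
Residual: 74 days.
Total: 9204 days.
9204 mod 7 = 6, so 6 days after Monday is Sunday.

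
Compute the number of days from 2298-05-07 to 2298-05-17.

Within May 2298: 17 − 7 = 10 days.

10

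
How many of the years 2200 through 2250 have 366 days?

Years divisible by 4: 2200, 2204, …, 2248 — 13 in all.
Of these, 2200 is divisible by 100 but not 400, so not leap.
Leap years: 13 − 1 = 12.

12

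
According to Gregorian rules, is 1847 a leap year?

No

1847 is not a leap year.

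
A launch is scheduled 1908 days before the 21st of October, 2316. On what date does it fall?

the 1st of August, 2311

Count 1908 days before October 21, 2316:
Day-of-year of August 1, 2311: 213.
Day-of-year of October 21, 2316: 295.
2311 has 365 days, so 365 − 213 = 152 days remain in 2311.
Full years: 2312: 366; 2313: 365; 2314: 365; 2315: 365. Sum = 1461.
Total: 152 + 1461 + 295 = 1908 days.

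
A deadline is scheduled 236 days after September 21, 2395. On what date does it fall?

May 14, 2396

Count 236 days after September 21, 2395:
September 2395: 30 − 21 = 9 days remain.
Then October (31), November (30), December (31), January (31), February 2396 (29), March (31), April (30): 31 + 30 + 31 + 31 + 29 + 31 + 30 = 213 days.
May 1–14, 2396: 14 days.
Residual: 236 days.
Total: 236 days.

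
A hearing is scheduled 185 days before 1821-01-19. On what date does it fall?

1820-07-18

Count 185 days before January 19, 1821:
July 1820: 31 − 18 = 13 days remain.
Then August (31), September (30), October (31), November (30), December (31): 31 + 30 + 31 + 30 + 31 = 153 days.
January 1–19, 1821: 19 days.
Total: 13 + 153 + 19 = 185 days.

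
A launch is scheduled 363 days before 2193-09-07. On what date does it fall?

2192-09-09

Count 363 days before September 7, 2193:
Day-of-year of September 9, 2192: 253.
Day-of-year of September 7, 2193: 250.
2192 has 366 days, so 366 − 253 = 113 days remain in 2192.
Total: 113 + 250 = 363 days.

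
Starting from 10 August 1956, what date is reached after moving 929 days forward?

25 February 1959

Count 929 days after August 10, 1956:
August 10, 1956 → August 10, 1957: 365 days.
August 10, 1957 → August 10, 1958: 365 days.
August 1958: 31 − 10 = 21 days remain.
Then September (30), October (31), November (30), December (31), January (31): 30 + 31 + 30 + 31 + 31 = 153 days.
February 1–25, 1959: 25 days (1959 is not a leap year).
Residual: 199 days.
Total: 929 days.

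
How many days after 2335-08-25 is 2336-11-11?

444

August 2335: 31 − 25 = 6 days remain.
Then 14 full months totalling 427 days.
November 1–11, 2336: 11 days.
Total: 6 + 427 + 11 = 444 days.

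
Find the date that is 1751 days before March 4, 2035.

May 18, 2030

Count 1751 days before March 4, 2035:
Day-of-year of May 18, 2030: 138.
Day-of-year of March 4, 2035: 63.
2030 has 365 days, so 365 − 138 = 227 days remain in 2030.
Full years: 2031: 365; 2032: 366; 2033: 365; 2034: 365. Sum = 1461.
Total: 227 + 1461 + 63 = 1751 days.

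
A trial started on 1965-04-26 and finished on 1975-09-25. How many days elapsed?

Day-of-year of April 26, 1965: 116.
Day-of-year of September 25, 1975: 268.
1965 has 365 days, so 365 − 116 = 249 days remain in 1965.
Full years 1966–1974: 7 common + 2 leap = 7×365 + 2×366 = 3287 days.
Total: 249 + 3287 + 268 = 3804 days.

3804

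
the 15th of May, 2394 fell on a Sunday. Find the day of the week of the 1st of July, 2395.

May 2394: 31 − 15 = 16 days remain.
Then 13 full months totalling 395 days.
July 1, 2395: 1 day.
Total: 16 + 395 + 1 = 412 days.
412 mod 7 = 6, so 6 days after Sunday is Saturday.

Saturday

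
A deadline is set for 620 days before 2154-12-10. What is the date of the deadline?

2153-03-30

Count 620 days before December 10, 2154:
March 2153: 31 − 30 = 1 day remains.
Then 20 full months totalling 609 days.
December 1–10, 2154: 10 days.
Total: 1 + 609 + 10 = 620 days.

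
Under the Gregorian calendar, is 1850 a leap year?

1850 is not a leap year.

No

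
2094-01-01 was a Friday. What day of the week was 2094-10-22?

January 2094: 31 − 1 = 30 days remain.
Then February 2094 (28), March (31), April (30), May (31), June (30), July (31), August (31), September (30): 28 + 31 + 30 + 31 + 30 + 31 + 31 + 30 = 242 days.
October 1–22, 2094: 22 days.
Total: 30 + 242 + 22 = 294 days.
294 is a multiple of 7, so 2094-10-22 falls on the same weekday: Friday.

Friday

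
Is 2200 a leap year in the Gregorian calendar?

No

2200 is not a leap year (divisible by 100 but not 400).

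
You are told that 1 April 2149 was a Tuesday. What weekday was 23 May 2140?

Monday

Count forward from the earlier date (May 23, 2140) to the later (April 1, 2149):
Day-of-year of May 23, 2140: 144.
Day-of-year of April 1, 2149: 91.
2140 has 366 days, so 366 − 144 = 222 days remain in 2140.
Full years 2141–2148: 6 common + 2 leap = 6×365 + 2×366 = 2922 days.
Total: 222 + 2922 + 91 = 3235 days.
3235 mod 7 = 1, so 1 day before Tuesday is Monday.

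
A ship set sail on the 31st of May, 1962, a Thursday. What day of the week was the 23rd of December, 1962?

Sunday

May 1962: 31 − 31 = 0 days remain.
Then June (30), July (31), August (31), September (30), October (31), November (30): 30 + 31 + 31 + 30 + 31 + 30 = 183 days.
December 1–23, 1962: 23 days.
Total: 0 + 183 + 23 = 206 days.
206 mod 7 = 3, so 3 days after Thursday is Sunday.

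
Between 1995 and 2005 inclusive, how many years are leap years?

3

Years divisible by 4 in [1995, 2005]: 1996, 2000, 2004.
2000 is divisible by 400, so still leap.
No century exceptions apply. Count: 3.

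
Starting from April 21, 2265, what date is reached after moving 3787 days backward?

December 8, 2254

Count 3787 days before April 21, 2265:
Day-of-year of December 8, 2254: 342.
Day-of-year of April 21, 2265: 111.
2254 has 365 days, so 365 − 342 = 23 days remain in 2254.
Full years 2255–2264: 7 common + 3 leap = 7×365 + 3×366 = 3653 days.
Total: 23 + 3653 + 111 = 3787 days.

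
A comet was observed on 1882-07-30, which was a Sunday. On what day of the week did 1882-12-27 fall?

Wednesday

July 1882: 31 − 30 = 1 day remains.
Then August (31), September (30), October (31), November (30): 31 + 30 + 31 + 30 = 122 days.
December 1–27, 1882: 27 days.
Total: 1 + 122 + 27 = 150 days.
150 mod 7 = 3, so 3 days after Sunday is Wednesday.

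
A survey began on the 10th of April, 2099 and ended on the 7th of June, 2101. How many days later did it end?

April 10, 2099 → April 10, 2100: 365 days (2100 is not a leap year (divisible by 100 but not 400)).
April 10, 2100 → April 10, 2101: 365 days.
April 2101: 30 − 10 = 20 days remain.
Then May (31): 31 days.
June 1–7, 2101: 7 days.
Residual: 58 days.
Total: 788 days.

788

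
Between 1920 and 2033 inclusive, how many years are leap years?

29

Years divisible by 4: 1920, 1924, …, 2032 — 29 in all.
2000 is divisible by 400, so still leap.
No century exceptions apply. Count: 29.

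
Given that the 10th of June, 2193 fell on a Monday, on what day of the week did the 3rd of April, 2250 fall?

Wednesday

Day-of-year of June 10, 2193: 161.
Day-of-year of April 3, 2250: 93.
2193 has 365 days, so 365 − 161 = 204 days remain in 2193.
Full years 2194–2249: 43 common + 13 leap = 43×365 + 13×366 = 20453 days.
Total: 204 + 20453 + 93 = 20750 days.
20750 mod 7 = 2, so 2 days after Monday is Wednesday.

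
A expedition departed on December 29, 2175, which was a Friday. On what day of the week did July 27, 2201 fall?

Day-of-year of December 29, 2175: 363.
Day-of-year of July 27, 2201: 208.
2175 has 365 days, so 365 − 363 = 2 days remain in 2175.
Full years 2176–2200: 19 common + 6 leap = 19×365 + 6×366 = 9131 days.
Total: 2 + 9131 + 208 = 9341 days.
9341 mod 7 = 3, so 3 days after Friday is Monday.

Monday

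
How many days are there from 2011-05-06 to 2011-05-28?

22

Within May 2011: 28 − 6 = 22 days.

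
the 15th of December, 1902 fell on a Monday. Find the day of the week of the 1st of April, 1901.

Monday

Count forward from the earlier date (April 1, 1901) to the later (December 15, 1902):
Day-of-year of April 1, 1901: 91.
Day-of-year of December 15, 1902: 349.
1901 has 365 days, so 365 − 91 = 274 days remain in 1901.
Total: 274 + 349 = 623 days.
623 is a multiple of 7, so the 1st of April, 1901 falls on the same weekday: Monday.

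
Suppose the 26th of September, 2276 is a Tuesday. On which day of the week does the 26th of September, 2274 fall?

Count forward from the earlier date (September 26, 2274) to the later (September 26, 2276):
September 2274: 30 − 26 = 4 days remain.
Then 23 full months totalling 701 days.
September 1–26, 2276: 26 days.
Total: 4 + 701 + 26 = 731 days.
731 mod 7 = 3, so 3 days before Tuesday is Saturday.

Saturday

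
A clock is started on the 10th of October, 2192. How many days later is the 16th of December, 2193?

432

Day-of-year of October 10, 2192: 284.
Day-of-year of December 16, 2193: 350.
2192 has 366 days, so 366 − 284 = 82 days remain in 2192.
Total: 82 + 350 = 432 days.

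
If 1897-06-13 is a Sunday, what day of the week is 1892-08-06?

Saturday

Count forward from the earlier date (August 6, 1892) to the later (June 13, 1897):
August 6, 1892 → August 6, 1893: 365 days.
August 6, 1893 → August 6, 1894: 365 days.
August 6, 1894 → August 6, 1895: 365 days.
August 6, 1895 → August 6, 1896: 366 days (1896 is a leap year).
August 1896: 31 − 6 = 25 days remain.
Then 9 full months totalling 273 days.
June 1–13, 1897: 13 days.
Residual: 311 days.
Total: 1772 days.
1772 mod 7 = 1, so 1 day before Sunday is Saturday.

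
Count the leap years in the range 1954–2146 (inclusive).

47

Years divisible by 4: 1956, 1960, …, 2144 — 48 in all.
Of these, 2100 is divisible by 100 but not 400, so not leap.
2000 is divisible by 400, so still leap.
Leap years: 48 − 1 = 47.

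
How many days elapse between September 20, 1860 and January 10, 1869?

3034

Day-of-year of September 20, 1860: 264.
Day-of-year of January 10, 1869: 10.
1860 has 366 days, so 366 − 264 = 102 days remain in 1860.
Full years 1861–1868: 6 common + 2 leap = 6×365 + 2×366 = 2922 days.
Total: 102 + 2922 + 10 = 3034 days.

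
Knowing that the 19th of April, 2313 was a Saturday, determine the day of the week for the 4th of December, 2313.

April 2313: 30 − 19 = 11 days remain.
Then May (31), June (30), July (31), August (31), September (30), October (31), November (30): 31 + 30 + 31 + 31 + 30 + 31 + 30 = 214 days.
December 1–4, 2313: 4 days.
Total: 11 + 214 + 4 = 229 days.
229 mod 7 = 5, so 5 days after Saturday is Thursday.

Thursday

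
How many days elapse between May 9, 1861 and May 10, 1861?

Within May 1861: 10 − 9 = 1 day.

1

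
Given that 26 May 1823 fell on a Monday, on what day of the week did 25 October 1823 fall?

Saturday

May 1823: 31 − 26 = 5 days remain.
Then June (30), July (31), August (31), September (30): 30 + 31 + 31 + 30 = 122 days.
October 1–25, 1823: 25 days.
Total: 5 + 122 + 25 = 152 days.
152 mod 7 = 5, so 5 days after Monday is Saturday.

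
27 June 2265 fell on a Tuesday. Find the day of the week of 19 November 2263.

Thursday

Count forward from the earlier date (November 19, 2263) to the later (June 27, 2265):
Day-of-year of November 19, 2263: 323.
Day-of-year of June 27, 2265: 178.
2263 has 365 days, so 365 − 323 = 42 days remain in 2263.
Full years: 2264: 366. Sum = 366.
Total: 42 + 366 + 178 = 586 days.
586 mod 7 = 5, so 5 days before Tuesday is Thursday.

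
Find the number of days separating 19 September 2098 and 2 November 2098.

44

September 2098: 30 − 19 = 11 days remain.
Then October (31): 31 days.
November 1–2, 2098: 2 days.
Total: 11 + 31 + 2 = 44 days.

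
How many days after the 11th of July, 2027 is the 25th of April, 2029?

July 2027: 31 − 11 = 20 days remain.
Then 20 full months totalling 609 days.
April 1–25, 2029: 25 days.
Total: 20 + 609 + 25 = 654 days.

654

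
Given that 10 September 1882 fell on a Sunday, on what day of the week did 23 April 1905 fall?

From September 10, 1882 to September 10, 1904: 22 years, of which 5 contain a Feb 29 — 17×365 + 5×366 = 8035 days.
(1900 is not a leap year (divisible by 100 but not 400).)
September 1904: 30 − 10 = 20 days remain.
Then October (31), November (30), December (31), January (31), February 1905 (28), March (31): 31 + 30 + 31 + 31 + 28 + 31 = 182 days.
April 1–23, 1905: 23 days.
Residual: 225 days.
Total: 8260 days.
8260 is a multiple of 7, so 23 April 1905 falls on the same weekday: Sunday.

Sunday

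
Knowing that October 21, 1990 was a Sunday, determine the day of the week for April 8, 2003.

Tuesday

From October 21, 1990 to October 21, 2002: 12 years, of which 3 contain a Feb 29 — 9×365 + 3×366 = 4383 days.
(2000 is a leap year (divisible by 400).)
October 2002: 31 − 21 = 10 days remain.
Then November (30), December (31), January (31), February 2003 (28), March (31): 30 + 31 + 31 + 28 + 31 = 151 days.
April 1–8, 2003: 8 days.
Residual: 169 days.
Total: 4552 days.
4552 mod 7 = 2, so 2 days after Sunday is Tuesday.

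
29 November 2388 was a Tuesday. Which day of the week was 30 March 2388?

Count forward from the earlier date (March 30, 2388) to the later (November 29, 2388):
March 2388: 31 − 30 = 1 day remains.
Then April (30), May (31), June (30), July (31), August (31), September (30), October (31): 30 + 31 + 30 + 31 + 31 + 30 + 31 = 214 days.
November 1–29, 2388: 29 days.
Total: 1 + 214 + 29 = 244 days.
244 mod 7 = 6, so 6 days before Tuesday is Wednesday.

Wednesday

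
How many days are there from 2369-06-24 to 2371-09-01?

June 2369: 30 − 24 = 6 days remain.
Then 26 full months totalling 792 days.
September 1, 2371: 1 day.
Total: 6 + 792 + 1 = 799 days.

799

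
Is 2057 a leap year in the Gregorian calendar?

2057 is not a leap year.

No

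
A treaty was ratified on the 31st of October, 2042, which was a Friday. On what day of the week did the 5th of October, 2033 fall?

Wednesday

Count forward from the earlier date (October 5, 2033) to the later (October 31, 2042):
From October 5, 2033 to October 5, 2042: 9 years, of which 2 contain a Feb 29 — 7×365 + 2×366 = 3287 days.
Within October 2042: 31 − 5 = 26 days.
Total: 3313 days.
3313 mod 7 = 2, so 2 days before Friday is Wednesday.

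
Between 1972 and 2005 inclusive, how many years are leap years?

Years divisible by 4 in [1972, 2005]: 1972, 1976, 1980, 1984, 1988, 1992, 1996, 2000, 2004.
2000 is divisible by 400, so still leap.
No century exceptions apply. Count: 9.

9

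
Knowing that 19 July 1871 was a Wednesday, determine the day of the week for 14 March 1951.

Wednesday

Day-of-year of July 19, 1871: 200.
Day-of-year of March 14, 1951: 73.
1871 has 365 days, so 365 − 200 = 165 days remain in 1871.
Full years 1872–1950: 60 common + 19 leap = 60×365 + 19×366 = 28854 days.
Total: 165 + 28854 + 73 = 29092 days.
29092 is a multiple of 7, so 14 March 1951 falls on the same weekday: Wednesday.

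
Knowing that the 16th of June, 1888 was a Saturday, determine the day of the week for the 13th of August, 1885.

Count forward from the earlier date (August 13, 1885) to the later (June 16, 1888):
August 13, 1885 → August 13, 1886: 365 days.
August 13, 1886 → August 13, 1887: 365 days.
August 1887: 31 − 13 = 18 days remain.
Then 9 full months totalling 274 days.
June 1–16, 1888: 16 days.
Residual: 308 days.
Total: 1038 days.
1038 mod 7 = 2, so 2 days before Saturday is Thursday.

Thursday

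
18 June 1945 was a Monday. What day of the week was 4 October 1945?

Thursday

June 1945: 30 − 18 = 12 days remain.
Then July (31), August (31), September (30): 31 + 31 + 30 = 92 days.
October 1–4, 1945: 4 days.
Total: 12 + 92 + 4 = 108 days.
108 mod 7 = 3, so 3 days after Monday is Thursday.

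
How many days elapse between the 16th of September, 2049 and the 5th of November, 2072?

Day-of-year of September 16, 2049: 259.
Day-of-year of November 5, 2072: 310.
2049 has 365 days, so 365 − 259 = 106 days remain in 2049.
Full years 2050–2071: 17 common + 5 leap = 17×365 + 5×366 = 8035 days.
Total: 106 + 8035 + 310 = 8451 days.

8451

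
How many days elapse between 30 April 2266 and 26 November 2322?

20663

Day-of-year of April 30, 2266: 120.
Day-of-year of November 26, 2322: 330.
2266 has 365 days, so 365 − 120 = 245 days remain in 2266.
Full years 2267–2321: 42 common + 13 leap = 42×365 + 13×366 = 20088 days.
Total: 245 + 20088 + 330 = 20663 days.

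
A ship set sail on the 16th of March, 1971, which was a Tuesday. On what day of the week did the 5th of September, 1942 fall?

Count forward from the earlier date (September 5, 1942) to the later (March 16, 1971):
From September 5, 1942 to September 5, 1970: 28 years, of which 7 contain a Feb 29 — 21×365 + 7×366 = 10227 days.
September 1970: 30 − 5 = 25 days remain.
Then October (31), November (30), December (31), January (31), February 1971 (28): 31 + 30 + 31 + 31 + 28 = 151 days.
March 1–16, 1971: 16 days.
Residual: 192 days.
Total: 10419 days.
10419 mod 7 = 3, so 3 days before Tuesday is Saturday.

Saturday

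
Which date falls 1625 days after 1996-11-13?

2001-04-26

Count 1625 days after November 13, 1996:
Day-of-year of November 13, 1996: 318.
Day-of-year of April 26, 2001: 116.
1996 has 366 days, so 366 − 318 = 48 days remain in 1996.
Full years: 1997: 365; 1998: 365; 1999: 365; 2000: 366. Sum = 1461.
Total: 48 + 1461 + 116 = 1625 days.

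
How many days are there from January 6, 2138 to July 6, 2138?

181

January 2138: 31 − 6 = 25 days remain.
Then February 2138 (28), March (31), April (30), May (31), June (30): 28 + 31 + 30 + 31 + 30 = 150 days.
July 1–6, 2138: 6 days.
Total: 25 + 150 + 6 = 181 days.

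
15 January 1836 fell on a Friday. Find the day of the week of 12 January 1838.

Friday

January 1836: 31 − 15 = 16 days remain.
Then 23 full months totalling 700 days.
January 1–12, 1838: 12 days.
Total: 16 + 700 + 12 = 728 days.
728 is a multiple of 7, so 12 January 1838 falls on the same weekday: Friday.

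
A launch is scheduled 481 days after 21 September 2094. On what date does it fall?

15 January 2096

Count 481 days after September 21, 2094:
Day-of-year of September 21, 2094: 264.
Day-of-year of January 15, 2096: 15.
2094 has 365 days, so 365 − 264 = 101 days remain in 2094.
Full years: 2095: 365. Sum = 365.
Total: 101 + 365 + 15 = 481 days.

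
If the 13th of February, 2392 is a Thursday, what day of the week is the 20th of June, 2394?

February 13, 2392 → February 13, 2393: 366 days (2392 is a leap year).
February 13, 2393 → February 13, 2394: 365 days.
February 2394: 28 − 13 = 15 days remain (2394 is not a leap year, so February has 28 days).
Then March (31), April (30), May (31): 31 + 30 + 31 = 92 days.
June 1–20, 2394: 20 days.
Residual: 127 days.
Total: 858 days.
858 mod 7 = 4, so 4 days after Thursday is Monday.

Monday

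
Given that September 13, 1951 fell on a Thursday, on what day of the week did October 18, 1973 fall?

Day-of-year of September 13, 1951: 256.
Day-of-year of October 18, 1973: 291.
1951 has 365 days, so 365 − 256 = 109 days remain in 1951.
Full years 1952–1972: 15 common + 6 leap = 15×365 + 6×366 = 7671 days.
Total: 109 + 7671 + 291 = 8071 days.
8071 is a multiple of 7, so October 18, 1973 falls on the same weekday: Thursday.

Thursday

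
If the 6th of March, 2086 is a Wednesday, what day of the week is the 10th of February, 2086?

Sunday

Count forward from the earlier date (February 10, 2086) to the later (March 6, 2086):
February 2086: 28 − 10 = 18 days remain (2086 is not a leap year, so February has 28 days).
March 1–6, 2086: 6 days.
Total: 18 + 6 = 24 days.
24 mod 7 = 3, so 3 days before Wednesday is Sunday.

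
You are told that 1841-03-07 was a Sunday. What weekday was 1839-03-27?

Wednesday

Count forward from the earlier date (March 27, 1839) to the later (March 7, 1841):
March 1839: 31 − 27 = 4 days remain.
Then 23 full months totalling 700 days.
March 1–7, 1841: 7 days.
Total: 4 + 700 + 7 = 711 days.
711 mod 7 = 4, so 4 days before Sunday is Wednesday.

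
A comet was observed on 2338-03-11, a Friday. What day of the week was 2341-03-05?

Wednesday

March 11, 2338 → March 11, 2339: 365 days.
March 11, 2339 → March 11, 2340: 366 days (2340 is a leap year).
March 2340: 31 − 11 = 20 days remain.
Then 11 full months totalling 334 days.
March 1–5, 2341: 5 days.
Residual: 359 days.
Total: 1090 days.
1090 mod 7 = 5, so 5 days after Friday is Wednesday.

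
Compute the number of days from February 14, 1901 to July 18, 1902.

519

February 1901: 28 − 14 = 14 days remain (1901 is not a leap year, so February has 28 days).
Then 16 full months totalling 487 days.
July 1–18, 1902: 18 days.
Total: 14 + 487 + 18 = 519 days.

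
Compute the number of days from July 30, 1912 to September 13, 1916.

1506

Day-of-year of July 30, 1912: 212.
Day-of-year of September 13, 1916: 257.
1912 has 366 days, so 366 − 212 = 154 days remain in 1912.
Full years: 1913: 365; 1914: 365; 1915: 365. Sum = 1095.
Total: 154 + 1095 + 257 = 1506 days.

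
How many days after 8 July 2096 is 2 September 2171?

Day-of-year of July 8, 2096: 190.
Day-of-year of September 2, 2171: 245.
2096 has 366 days, so 366 − 190 = 176 days remain in 2096.
Full years 2097–2170: 57 common + 17 leap = 57×365 + 17×366 = 27027 days.
Total: 176 + 27027 + 245 = 27448 days.

27448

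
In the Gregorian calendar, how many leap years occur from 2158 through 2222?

Years divisible by 4: 2160, 2164, …, 2220 — 16 in all.
Of these, 2200 is divisible by 100 but not 400, so not leap.
Leap years: 16 − 1 = 15.

15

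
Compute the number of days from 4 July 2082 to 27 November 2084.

877

Day-of-year of July 4, 2082: 185.
Day-of-year of November 27, 2084: 332.
2082 has 365 days, so 365 − 185 = 180 days remain in 2082.
Full years: 2083: 365. Sum = 365.
Total: 180 + 365 + 332 = 877 days.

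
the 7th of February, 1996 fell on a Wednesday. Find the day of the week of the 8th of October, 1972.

Sunday

Count forward from the earlier date (October 8, 1972) to the later (February 7, 1996):
From October 8, 1972 to October 8, 1995: 23 years, of which 5 contain a Feb 29 — 18×365 + 5×366 = 8400 days.
October 1995: 31 − 8 = 23 days remain.
Then November (30), December (31), January (31): 30 + 31 + 31 = 92 days.
February 1–7, 1996: 7 days (1996 is a leap year).
Residual: 122 days.
Total: 8522 days.
8522 mod 7 = 3, so 3 days before Wednesday is Sunday.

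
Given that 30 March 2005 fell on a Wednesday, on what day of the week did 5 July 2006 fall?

Wednesday

Day-of-year of March 30, 2005: 89.
Day-of-year of July 5, 2006: 186.
2005 has 365 days, so 365 − 89 = 276 days remain in 2005.
Total: 276 + 186 = 462 days.
462 is a multiple of 7, so 5 July 2006 falls on the same weekday: Wednesday.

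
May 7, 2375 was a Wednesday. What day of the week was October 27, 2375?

Monday

May 2375: 31 − 7 = 24 days remain.
Then June (30), July (31), August (31), September (30): 30 + 31 + 31 + 30 = 122 days.
October 1–27, 2375: 27 days.
Total: 24 + 122 + 27 = 173 days.
173 mod 7 = 5, so 5 days after Wednesday is Monday.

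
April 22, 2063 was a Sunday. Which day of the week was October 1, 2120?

Day-of-year of April 22, 2063: 112.
Day-of-year of October 1, 2120: 275.
2063 has 365 days, so 365 − 112 = 253 days remain in 2063.
Full years 2064–2119: 43 common + 13 leap = 43×365 + 13×366 = 20453 days.
Total: 253 + 20453 + 275 = 20981 days.
20981 mod 7 = 2, so 2 days after Sunday is Tuesday.

Tuesday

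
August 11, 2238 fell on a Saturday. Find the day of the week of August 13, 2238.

Within August 2238: 13 − 11 = 2 days.
2 mod 7 = 2, so 2 days after Saturday is Monday.

Monday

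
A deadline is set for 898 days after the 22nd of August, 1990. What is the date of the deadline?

the 5th of February, 1993

Count 898 days after August 22, 1990:
Day-of-year of August 22, 1990: 234.
Day-of-year of February 5, 1993: 36.
1990 has 365 days, so 365 − 234 = 131 days remain in 1990.
Full years: 1991: 365; 1992: 366. Sum = 731.
Total: 131 + 731 + 36 = 898 days.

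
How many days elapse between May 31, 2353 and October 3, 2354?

490

May 31, 2353 → May 31, 2354: 365 days.
May 2354: 31 − 31 = 0 days remain.
Then June (30), July (31), August (31), September (30): 30 + 31 + 31 + 30 = 122 days.
October 1–3, 2354: 3 days.
Residual: 125 days.
Total: 490 days.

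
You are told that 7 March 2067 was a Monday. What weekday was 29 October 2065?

Thursday

Count forward from the earlier date (October 29, 2065) to the later (March 7, 2067):
October 2065: 31 − 29 = 2 days remain.
Then 16 full months totalling 485 days.
March 1–7, 2067: 7 days.
Total: 2 + 485 + 7 = 494 days.
494 mod 7 = 4, so 4 days before Monday is Thursday.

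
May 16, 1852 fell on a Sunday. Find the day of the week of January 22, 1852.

Thursday

Count forward from the earlier date (January 22, 1852) to the later (May 16, 1852):
January 1852: 31 − 22 = 9 days remain.
Then February 1852 (29), March (31), April (30): 29 + 31 + 30 = 90 days.
May 1–16, 1852: 16 days.
Total: 9 + 90 + 16 = 115 days.
115 mod 7 = 3, so 3 days before Sunday is Thursday.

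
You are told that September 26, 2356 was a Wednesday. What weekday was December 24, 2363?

Tuesday

From September 26, 2356 to September 26, 2363: 7 years, of which 1 contains a Feb 29 — 6×365 + 1×366 = 2556 days.
September 2363: 30 − 26 = 4 days remain.
Then October (31), November (30): 31 + 30 = 61 days.
December 1–24, 2363: 24 days.
Residual: 89 days.
Total: 2645 days.
2645 mod 7 = 6, so 6 days after Wednesday is Tuesday.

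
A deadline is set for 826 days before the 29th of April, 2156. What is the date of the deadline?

the 24th of January, 2154

Count 826 days before April 29, 2156:
Day-of-year of January 24, 2154: 24.
Day-of-year of April 29, 2156: 120.
2154 has 365 days, so 365 − 24 = 341 days remain in 2154.
Full years: 2155: 365. Sum = 365.
Total: 341 + 365 + 120 = 826 days.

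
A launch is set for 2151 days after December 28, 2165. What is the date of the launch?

November 18, 2171

Count 2151 days after December 28, 2165:
Day-of-year of December 28, 2165: 362.
Day-of-year of November 18, 2171: 322.
2165 has 365 days, so 365 − 362 = 3 days remain in 2165.
Full years: 2166: 365; 2167: 365; 2168: 366; 2169: 365; 2170: 365. Sum = 1826.
Total: 3 + 1826 + 322 = 2151 days.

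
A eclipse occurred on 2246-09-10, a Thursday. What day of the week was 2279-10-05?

Sunday

Day-of-year of September 10, 2246: 253.
Day-of-year of October 5, 2279: 278.
2246 has 365 days, so 365 − 253 = 112 days remain in 2246.
Full years 2247–2278: 24 common + 8 leap = 24×365 + 8×366 = 11688 days.
Total: 112 + 11688 + 278 = 12078 days.
12078 mod 7 = 3, so 3 days after Thursday is Sunday.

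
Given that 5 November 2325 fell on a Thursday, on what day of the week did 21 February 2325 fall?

Count forward from the earlier date (February 21, 2325) to the later (November 5, 2325):
February 2325: 28 − 21 = 7 days remain (2325 is not a leap year, so February has 28 days).
Then March (31), April (30), May (31), June (30), July (31), August (31), September (30), October (31): 31 + 30 + 31 + 30 + 31 + 31 + 30 + 31 = 245 days.
November 1–5, 2325: 5 days.
Total: 7 + 245 + 5 = 257 days.
257 mod 7 = 5, so 5 days before Thursday is Saturday.

Saturday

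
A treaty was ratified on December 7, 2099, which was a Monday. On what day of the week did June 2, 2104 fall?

Monday

Day-of-year of December 7, 2099: 341.
Day-of-year of June 2, 2104: 154.
2099 has 365 days, so 365 − 341 = 24 days remain in 2099.
Full years: 2100: 365; 2101: 365; 2102: 365; 2103: 365. Sum = 1460.
Total: 24 + 1460 + 154 = 1638 days.
1638 is a multiple of 7, so June 2, 2104 falls on the same weekday: Monday.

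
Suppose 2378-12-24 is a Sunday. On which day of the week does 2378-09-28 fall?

Count forward from the earlier date (September 28, 2378) to the later (December 24, 2378):
September 2378: 30 − 28 = 2 days remain.
Then October (31), November (30): 31 + 30 = 61 days.
December 1–24, 2378: 24 days.
Total: 2 + 61 + 24 = 87 days.
87 mod 7 = 3, so 3 days before Sunday is Thursday.

Thursday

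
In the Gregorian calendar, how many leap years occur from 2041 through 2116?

Years divisible by 4: 2044, 2048, …, 2116 — 19 in all.
Of these, 2100 is divisible by 100 but not 400, so not leap.
Leap years: 19 − 1 = 18.

18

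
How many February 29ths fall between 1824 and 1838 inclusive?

Years divisible by 4 in [1824, 1838]: 1824, 1828, 1832, 1836.
No century exceptions apply. Count: 4.

4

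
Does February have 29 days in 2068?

2068 is a leap year.

Yes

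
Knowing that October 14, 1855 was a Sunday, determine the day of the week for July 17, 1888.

Day-of-year of October 14, 1855: 287.
Day-of-year of July 17, 1888: 199.
1855 has 365 days, so 365 − 287 = 78 days remain in 1855.
Full years 1856–1887: 24 common + 8 leap = 24×365 + 8×366 = 11688 days.
Total: 78 + 11688 + 199 = 11965 days.
11965 mod 7 = 2, so 2 days after Sunday is Tuesday.

Tuesday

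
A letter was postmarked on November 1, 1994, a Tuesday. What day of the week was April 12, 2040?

Day-of-year of November 1, 1994: 305.
Day-of-year of April 12, 2040: 103.
1994 has 365 days, so 365 − 305 = 60 days remain in 1994.
Full years 1995–2039: 34 common + 11 leap = 34×365 + 11×366 = 16436 days.
Total: 60 + 16436 + 103 = 16599 days.
16599 mod 7 = 2, so 2 days after Tuesday is Thursday.

Thursday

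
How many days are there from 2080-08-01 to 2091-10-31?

From August 1, 2080 to August 1, 2091: 11 years, of which 2 contain a Feb 29 — 9×365 + 2×366 = 4017 days.
August 2091: 31 − 1 = 30 days remain.
Then September (30): 30 days.
October 1–31, 2091: 31 days.
Residual: 91 days.
Total: 4108 days.

4108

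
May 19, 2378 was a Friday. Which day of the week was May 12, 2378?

Friday

Count forward from the earlier date (May 12, 2378) to the later (May 19, 2378):
Within May 2378: 19 − 12 = 7 days.
7 is a multiple of 7, so May 12, 2378 falls on the same weekday: Friday.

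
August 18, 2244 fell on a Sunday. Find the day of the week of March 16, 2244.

Saturday

Count forward from the earlier date (March 16, 2244) to the later (August 18, 2244):
March 2244: 31 − 16 = 15 days remain.
Then April (30), May (31), June (30), July (31): 30 + 31 + 30 + 31 = 122 days.
August 1–18, 2244: 18 days.
Total: 15 + 122 + 18 = 155 days.
155 mod 7 = 1, so 1 day before Sunday is Saturday.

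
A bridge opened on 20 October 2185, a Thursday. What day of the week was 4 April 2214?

Monday

Day-of-year of October 20, 2185: 293.
Day-of-year of April 4, 2214: 94.
2185 has 365 days, so 365 − 293 = 72 days remain in 2185.
Full years 2186–2213: 22 common + 6 leap = 22×365 + 6×366 = 10226 days.
Total: 72 + 10226 + 94 = 10392 days.
10392 mod 7 = 4, so 4 days after Thursday is Monday.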